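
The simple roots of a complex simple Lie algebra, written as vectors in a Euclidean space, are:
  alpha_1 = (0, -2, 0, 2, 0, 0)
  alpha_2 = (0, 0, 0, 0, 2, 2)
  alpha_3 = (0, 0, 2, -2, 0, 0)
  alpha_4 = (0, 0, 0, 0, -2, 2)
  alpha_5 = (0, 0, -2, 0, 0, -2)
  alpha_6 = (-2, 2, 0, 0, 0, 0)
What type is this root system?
Compute the Cartan integers a_ij = 2(alpha_i, alpha_j)/(alpha_j, alpha_j); the resulting 6x6 Cartan matrix is
[[2, 0, -1, 0, 0, -1], [0, 2, 0, 0, -1, 0], [-1, 0, 2, 0, -1, 0], [0, 0, 0, 2, -1, 0], [0, -1, -1, -1, 2, 0], [-1, 0, 0, 0, 0, 2]].
All simple roots have the same length, so the diagram is simply laced. The associated Dynkin diagram is a chain of 4 nodes with a fork of two nodes at one end (D_6), so the type is D_6 (the algebra so(12)).

D_6 (so(12))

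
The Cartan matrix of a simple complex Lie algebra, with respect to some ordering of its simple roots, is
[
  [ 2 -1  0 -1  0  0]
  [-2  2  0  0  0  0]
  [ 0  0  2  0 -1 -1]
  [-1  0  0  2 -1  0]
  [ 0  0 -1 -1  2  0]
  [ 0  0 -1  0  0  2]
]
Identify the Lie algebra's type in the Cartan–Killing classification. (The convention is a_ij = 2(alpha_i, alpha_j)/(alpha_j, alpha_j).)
The matrix has rank 6 with 2's on the diagonal. Reading the off-diagonal entries as Dynkin edges (a single edge where a_ij = a_ji = -1; a double or triple edge where a_ij * a_ji = 2 or 3), the diagram is a chain of 6 nodes with a double edge at one end; the terminal node there is the unique long simple root (C_6). One simple-root ordering that puts it in standard form is (alpha_6, alpha_3, alpha_5, alpha_4, alpha_1, alpha_2). So the algebra is type C_6, i.e. sp(12).

C_6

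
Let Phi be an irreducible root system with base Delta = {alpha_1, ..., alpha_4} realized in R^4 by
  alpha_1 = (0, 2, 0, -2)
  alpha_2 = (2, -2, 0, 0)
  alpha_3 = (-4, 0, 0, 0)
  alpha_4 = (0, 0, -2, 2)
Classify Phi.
C_4

Compute the Cartan integers a_ij = 2(alpha_i, alpha_j)/(alpha_j, alpha_j); the resulting 4x4 Cartan matrix is
[[2, -1, 0, -1], [-1, 2, -1, 0], [0, -2, 2, 0], [-1, 0, 0, 2]].
The roots have two lengths (squared-length ratio 2:1); the short ones are alpha_{1,2,4}. The associated Dynkin diagram is a chain of 4 nodes with a double edge at one end; the terminal node there is the unique long simple root (C_4), so the type is C_4 (the algebra sp(8)).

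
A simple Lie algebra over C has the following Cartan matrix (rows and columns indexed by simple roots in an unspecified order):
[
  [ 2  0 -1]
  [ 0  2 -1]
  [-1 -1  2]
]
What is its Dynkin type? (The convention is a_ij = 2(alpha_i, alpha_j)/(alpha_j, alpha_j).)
The matrix has rank 3 with 2's on the diagonal. Reading the off-diagonal entries as Dynkin edges (a single edge where a_ij = a_ji = -1; a double or triple edge where a_ij * a_ji = 2 or 3), the diagram is a chain of 3 nodes with single edges (A_3). One simple-root ordering that puts it in standard form is (alpha_1, alpha_3, alpha_2). So the algebra is type A_3, i.e. sl(4).

A_3 (sl(4))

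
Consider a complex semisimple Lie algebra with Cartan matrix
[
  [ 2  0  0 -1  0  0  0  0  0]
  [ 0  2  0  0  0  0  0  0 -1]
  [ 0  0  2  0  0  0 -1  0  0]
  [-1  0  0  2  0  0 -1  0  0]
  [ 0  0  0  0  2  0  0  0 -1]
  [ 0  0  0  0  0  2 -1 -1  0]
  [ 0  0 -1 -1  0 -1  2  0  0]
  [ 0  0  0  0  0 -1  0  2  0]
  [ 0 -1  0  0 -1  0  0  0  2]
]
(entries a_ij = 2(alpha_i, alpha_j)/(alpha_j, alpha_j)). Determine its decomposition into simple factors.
The diagram associated to this matrix has two connected components: the simple roots {alpha_2, alpha_5, alpha_9} form a chain of 3 nodes with single edges (A_3), and {alpha_1, alpha_3, alpha_4, alpha_6, alpha_7, alpha_8} form a chain of 5 nodes with one extra node attached to the third node from one end (E_6). A semisimple Lie algebra decomposes uniquely as the direct sum of simple ideals, one per connected component of its Dynkin diagram, so g ≅ A_3 ⊕ E_6 (dimension 15 + 78 = 93).

A3 ⊕ E6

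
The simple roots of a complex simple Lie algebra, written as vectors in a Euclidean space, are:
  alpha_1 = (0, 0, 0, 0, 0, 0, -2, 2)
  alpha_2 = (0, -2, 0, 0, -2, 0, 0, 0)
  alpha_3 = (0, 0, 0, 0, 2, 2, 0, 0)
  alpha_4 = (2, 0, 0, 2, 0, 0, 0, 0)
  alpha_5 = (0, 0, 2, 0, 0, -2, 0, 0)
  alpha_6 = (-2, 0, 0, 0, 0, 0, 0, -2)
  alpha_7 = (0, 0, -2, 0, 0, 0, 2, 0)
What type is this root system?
Compute the Cartan integers a_ij = 2(alpha_i, alpha_j)/(alpha_j, alpha_j); the resulting 7x7 Cartan matrix is
[[2, 0, 0, 0, 0, -1, -1], [0, 2, -1, 0, 0, 0, 0], [0, -1, 2, 0, -1, 0, 0], [0, 0, 0, 2, 0, -1, 0], [0, 0, -1, 0, 2, 0, -1], [-1, 0, 0, -1, 0, 2, 0], [-1, 0, 0, 0, -1, 0, 2]].
All simple roots have the same length, so the diagram is simply laced. The associated Dynkin diagram is a chain of 7 nodes with single edges (A_7), so the type is A_7 (the algebra sl(8)).

A_7 (sl(8))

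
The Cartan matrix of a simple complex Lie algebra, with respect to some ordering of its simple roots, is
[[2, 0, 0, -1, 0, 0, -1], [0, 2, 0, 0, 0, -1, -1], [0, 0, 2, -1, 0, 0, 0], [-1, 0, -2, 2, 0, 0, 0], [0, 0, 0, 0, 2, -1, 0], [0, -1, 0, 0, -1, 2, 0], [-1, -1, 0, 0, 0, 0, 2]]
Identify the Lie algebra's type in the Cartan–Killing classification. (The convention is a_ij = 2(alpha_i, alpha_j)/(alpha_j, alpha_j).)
The matrix has rank 7 with 2's on the diagonal. Reading the off-diagonal entries as Dynkin edges (a single edge where a_ij = a_ji = -1; a double or triple edge where a_ij * a_ji = 2 or 3), the diagram is a chain of 7 nodes with a double edge at one end; the terminal node there is the unique short simple root (B_7). One simple-root ordering that puts it in standard form is (alpha_5, alpha_6, alpha_2, alpha_7, alpha_1, alpha_4, alpha_3). So the algebra is type B_7, i.e. so(15).

B7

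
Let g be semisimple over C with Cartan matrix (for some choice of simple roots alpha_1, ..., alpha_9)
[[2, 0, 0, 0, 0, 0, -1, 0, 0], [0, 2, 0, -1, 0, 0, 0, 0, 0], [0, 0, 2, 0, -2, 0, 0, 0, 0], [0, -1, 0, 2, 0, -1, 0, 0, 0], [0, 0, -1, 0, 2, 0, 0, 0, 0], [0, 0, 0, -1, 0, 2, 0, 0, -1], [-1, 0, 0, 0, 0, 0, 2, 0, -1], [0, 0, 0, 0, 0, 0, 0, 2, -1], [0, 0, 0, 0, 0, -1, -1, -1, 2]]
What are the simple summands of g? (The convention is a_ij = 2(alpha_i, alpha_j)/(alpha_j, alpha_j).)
The diagram associated to this matrix has two connected components: the simple roots {alpha_3, alpha_5} form a chain of 2 nodes with a double edge at one end; the terminal node there is the unique short simple root (B_2), and {alpha_1, alpha_2, alpha_4, alpha_6, alpha_7, alpha_8, alpha_9} form a chain of 6 nodes with one extra node attached to the third node from one end (E_7). A semisimple Lie algebra decomposes uniquely as the direct sum of simple ideals, one per connected component of its Dynkin diagram, so g ≅ B_2 ⊕ E_7 (dimension 10 + 133 = 143).

type B_2 ⊕ type E_7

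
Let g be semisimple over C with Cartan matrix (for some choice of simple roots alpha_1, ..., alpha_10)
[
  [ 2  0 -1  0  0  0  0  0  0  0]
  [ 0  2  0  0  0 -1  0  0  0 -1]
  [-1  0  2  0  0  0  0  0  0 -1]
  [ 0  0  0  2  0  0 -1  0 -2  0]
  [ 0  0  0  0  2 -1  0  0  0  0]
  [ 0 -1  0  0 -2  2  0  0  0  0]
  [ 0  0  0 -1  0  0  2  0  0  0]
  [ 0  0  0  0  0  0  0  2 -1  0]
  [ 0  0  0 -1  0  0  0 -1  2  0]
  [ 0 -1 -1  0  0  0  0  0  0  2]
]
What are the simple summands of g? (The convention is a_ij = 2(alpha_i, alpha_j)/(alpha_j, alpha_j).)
The diagram associated to this matrix has two connected components: the simple roots {alpha_1, alpha_2, alpha_3, alpha_5, alpha_6, alpha_10} form a chain of 6 nodes with a double edge at one end; the terminal node there is the unique short simple root (B_6), and {alpha_4, alpha_7, alpha_8, alpha_9} form a chain of 4 nodes with a double edge between the middle two (F_4). A semisimple Lie algebra decomposes uniquely as the direct sum of simple ideals, one per connected component of its Dynkin diagram, so g ≅ B_6 ⊕ F_4 (dimension 78 + 52 = 130).

type B_6 ⊕ type F_4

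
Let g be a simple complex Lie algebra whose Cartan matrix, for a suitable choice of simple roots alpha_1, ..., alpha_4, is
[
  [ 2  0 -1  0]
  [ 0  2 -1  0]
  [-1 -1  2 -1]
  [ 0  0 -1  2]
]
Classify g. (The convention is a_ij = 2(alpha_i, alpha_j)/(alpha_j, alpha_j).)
D4

The matrix has rank 4 with 2's on the diagonal. Reading the off-diagonal entries as Dynkin edges (a single edge where a_ij = a_ji = -1; a double or triple edge where a_ij * a_ji = 2 or 3), the diagram is a chain of 2 nodes with a fork of two nodes at one end (D_4). One simple-root ordering that puts it in standard form is (alpha_4, alpha_3, alpha_1, alpha_2). So the algebra is type D_4, i.e. so(8).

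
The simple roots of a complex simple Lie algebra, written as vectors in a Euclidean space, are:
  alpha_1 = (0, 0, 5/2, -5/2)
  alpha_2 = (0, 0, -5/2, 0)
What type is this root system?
Compute the Cartan integers a_ij = 2(alpha_i, alpha_j)/(alpha_j, alpha_j); the resulting 2x2 Cartan matrix is
[[2, -2], [-1, 2]].
The roots have two lengths (squared-length ratio 2:1); the short ones are alpha_{2}. The associated Dynkin diagram is a chain of 2 nodes with a double edge at one end; the terminal node there is the unique short simple root (B_2), so the type is B_2 (the algebra so(5)).

B2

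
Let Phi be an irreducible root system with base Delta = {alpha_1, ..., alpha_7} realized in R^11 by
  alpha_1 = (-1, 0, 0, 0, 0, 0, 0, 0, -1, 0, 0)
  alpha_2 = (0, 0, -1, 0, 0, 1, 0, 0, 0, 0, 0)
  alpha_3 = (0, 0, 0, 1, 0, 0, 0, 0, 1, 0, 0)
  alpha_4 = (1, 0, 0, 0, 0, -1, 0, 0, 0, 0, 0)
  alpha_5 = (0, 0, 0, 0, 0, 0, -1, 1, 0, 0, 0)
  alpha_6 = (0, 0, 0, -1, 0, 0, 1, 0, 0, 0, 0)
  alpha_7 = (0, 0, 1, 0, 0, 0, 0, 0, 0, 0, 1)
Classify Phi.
A_7 (sl(8))

Compute the Cartan integers a_ij = 2(alpha_i, alpha_j)/(alpha_j, alpha_j); the resulting 7x7 Cartan matrix is
[[2, 0, -1, -1, 0, 0, 0], [0, 2, 0, -1, 0, 0, -1], [-1, 0, 2, 0, 0, -1, 0], [-1, -1, 0, 2, 0, 0, 0], [0, 0, 0, 0, 2, -1, 0], [0, 0, -1, 0, -1, 2, 0], [0, -1, 0, 0, 0, 0, 2]].
All simple roots have the same length, so the diagram is simply laced. The associated Dynkin diagram is a chain of 7 nodes with single edges (A_7), so the type is A_7 (the algebra sl(8)).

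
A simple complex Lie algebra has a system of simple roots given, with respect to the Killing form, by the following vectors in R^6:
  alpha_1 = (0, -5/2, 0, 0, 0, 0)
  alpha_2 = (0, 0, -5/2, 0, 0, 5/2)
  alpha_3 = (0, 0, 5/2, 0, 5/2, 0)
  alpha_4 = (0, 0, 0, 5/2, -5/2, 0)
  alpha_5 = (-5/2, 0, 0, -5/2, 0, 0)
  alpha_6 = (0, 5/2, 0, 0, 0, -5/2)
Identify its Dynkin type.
Compute the Cartan integers a_ij = 2(alpha_i, alpha_j)/(alpha_j, alpha_j); the resulting 6x6 Cartan matrix is
[[2, 0, 0, 0, 0, -1], [0, 2, -1, 0, 0, -1], [0, -1, 2, -1, 0, 0], [0, 0, -1, 2, -1, 0], [0, 0, 0, -1, 2, 0], [-2, -1, 0, 0, 0, 2]].
The roots have two lengths (squared-length ratio 2:1); the short ones are alpha_{1}. The associated Dynkin diagram is a chain of 6 nodes with a double edge at one end; the terminal node there is the unique short simple root (B_6), so the type is B_6 (the algebra so(13)).

B6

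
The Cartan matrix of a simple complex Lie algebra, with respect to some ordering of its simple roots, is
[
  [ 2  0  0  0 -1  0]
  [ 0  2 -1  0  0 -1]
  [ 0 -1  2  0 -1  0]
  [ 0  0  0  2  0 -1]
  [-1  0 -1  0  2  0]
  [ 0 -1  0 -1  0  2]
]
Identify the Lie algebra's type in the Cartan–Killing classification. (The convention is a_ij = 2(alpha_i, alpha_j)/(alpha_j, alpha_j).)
The matrix has rank 6 with 2's on the diagonal. Reading the off-diagonal entries as Dynkin edges (a single edge where a_ij = a_ji = -1; a double or triple edge where a_ij * a_ji = 2 or 3), the diagram is a chain of 6 nodes with single edges (A_6). One simple-root ordering that puts it in standard form is (alpha_4, alpha_6, alpha_2, alpha_3, alpha_5, alpha_1). So the algebra is type A_6, i.e. sl(7).

A_6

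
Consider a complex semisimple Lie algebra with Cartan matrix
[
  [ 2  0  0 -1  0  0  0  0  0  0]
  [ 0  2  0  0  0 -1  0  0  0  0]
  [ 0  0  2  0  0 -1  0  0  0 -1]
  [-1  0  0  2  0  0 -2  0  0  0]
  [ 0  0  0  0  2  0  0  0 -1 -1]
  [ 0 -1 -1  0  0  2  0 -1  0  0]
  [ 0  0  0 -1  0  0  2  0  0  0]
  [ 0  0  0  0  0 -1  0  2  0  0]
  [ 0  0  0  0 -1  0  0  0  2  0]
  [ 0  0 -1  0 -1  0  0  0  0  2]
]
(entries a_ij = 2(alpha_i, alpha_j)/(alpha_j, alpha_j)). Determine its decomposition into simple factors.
B_3 ⊕ D_7

The diagram associated to this matrix has two connected components: the simple roots {alpha_1, alpha_4, alpha_7} form a chain of 3 nodes with a double edge at one end; the terminal node there is the unique short simple root (B_3), and {alpha_2, alpha_3, alpha_5, alpha_6, alpha_8, alpha_9, alpha_10} form a chain of 5 nodes with a fork of two nodes at one end (D_7). A semisimple Lie algebra decomposes uniquely as the direct sum of simple ideals, one per connected component of its Dynkin diagram, so g ≅ B_3 ⊕ D_7 (dimension 21 + 91 = 112).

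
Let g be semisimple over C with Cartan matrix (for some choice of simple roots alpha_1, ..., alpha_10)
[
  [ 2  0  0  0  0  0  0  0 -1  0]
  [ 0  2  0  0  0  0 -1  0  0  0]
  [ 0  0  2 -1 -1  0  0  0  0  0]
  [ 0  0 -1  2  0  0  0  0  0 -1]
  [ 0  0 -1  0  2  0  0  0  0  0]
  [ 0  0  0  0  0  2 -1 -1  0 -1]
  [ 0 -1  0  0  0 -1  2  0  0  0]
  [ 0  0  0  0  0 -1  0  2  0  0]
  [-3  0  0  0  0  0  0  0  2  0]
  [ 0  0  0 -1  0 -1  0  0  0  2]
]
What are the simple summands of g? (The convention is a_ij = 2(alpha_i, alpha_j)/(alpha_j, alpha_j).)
The diagram associated to this matrix has two connected components: the simple roots {alpha_2, alpha_3, alpha_4, alpha_5, alpha_6, alpha_7, alpha_8, alpha_10} form a chain of 7 nodes with one extra node attached to the third node from one end (E_8), and {alpha_1, alpha_9} form two nodes joined by a triple edge (G_2). A semisimple Lie algebra decomposes uniquely as the direct sum of simple ideals, one per connected component of its Dynkin diagram, so g ≅ E_8 ⊕ G_2 (dimension 248 + 14 = 262).

E8 + G2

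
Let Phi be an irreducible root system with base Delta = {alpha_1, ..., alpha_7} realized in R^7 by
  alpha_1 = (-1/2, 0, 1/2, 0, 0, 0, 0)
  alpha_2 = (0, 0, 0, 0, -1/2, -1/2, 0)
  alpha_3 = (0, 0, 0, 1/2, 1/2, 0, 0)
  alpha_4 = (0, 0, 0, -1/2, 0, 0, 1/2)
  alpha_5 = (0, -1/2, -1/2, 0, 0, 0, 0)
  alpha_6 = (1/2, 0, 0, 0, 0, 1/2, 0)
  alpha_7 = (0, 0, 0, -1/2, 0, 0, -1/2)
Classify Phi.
Compute the Cartan integers a_ij = 2(alpha_i, alpha_j)/(alpha_j, alpha_j); the resulting 7x7 Cartan matrix is
[[2, 0, 0, 0, -1, -1, 0], [0, 2, -1, 0, 0, -1, 0], [0, -1, 2, -1, 0, 0, -1], [0, 0, -1, 2, 0, 0, 0], [-1, 0, 0, 0, 2, 0, 0], [-1, -1, 0, 0, 0, 2, 0], [0, 0, -1, 0, 0, 0, 2]].
All simple roots have the same length, so the diagram is simply laced. The associated Dynkin diagram is a chain of 5 nodes with a fork of two nodes at one end (D_7), so the type is D_7 (the algebra so(14)).

D7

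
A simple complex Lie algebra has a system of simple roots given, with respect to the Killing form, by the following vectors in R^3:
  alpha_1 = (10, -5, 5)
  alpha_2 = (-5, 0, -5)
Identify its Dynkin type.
G_2

Compute the Cartan integers a_ij = 2(alpha_i, alpha_j)/(alpha_j, alpha_j); the resulting 2x2 Cartan matrix is
[[2, -3], [-1, 2]].
The roots have two lengths (squared-length ratio 3:1); the short ones are alpha_{2}. The associated Dynkin diagram is two nodes joined by a triple edge (G_2), so the type is G_2.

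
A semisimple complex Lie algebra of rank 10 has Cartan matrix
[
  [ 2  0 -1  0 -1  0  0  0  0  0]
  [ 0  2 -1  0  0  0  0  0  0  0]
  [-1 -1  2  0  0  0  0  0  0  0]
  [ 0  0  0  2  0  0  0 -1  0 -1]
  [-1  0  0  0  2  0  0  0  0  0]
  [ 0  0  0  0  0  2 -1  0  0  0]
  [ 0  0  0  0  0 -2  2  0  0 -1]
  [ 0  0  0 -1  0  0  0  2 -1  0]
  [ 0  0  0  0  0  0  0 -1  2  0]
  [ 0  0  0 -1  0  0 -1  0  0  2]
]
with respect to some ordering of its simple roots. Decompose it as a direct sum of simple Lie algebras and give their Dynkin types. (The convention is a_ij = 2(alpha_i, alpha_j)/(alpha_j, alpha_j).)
The diagram associated to this matrix has two connected components: the simple roots {alpha_1, alpha_2, alpha_3, alpha_5} form a chain of 4 nodes with single edges (A_4), and {alpha_4, alpha_6, alpha_7, alpha_8, alpha_9, alpha_10} form a chain of 6 nodes with a double edge at one end; the terminal node there is the unique short simple root (B_6). A semisimple Lie algebra decomposes uniquely as the direct sum of simple ideals, one per connected component of its Dynkin diagram, so g ≅ A_4 ⊕ B_6 (dimension 24 + 78 = 102).

A4 + B6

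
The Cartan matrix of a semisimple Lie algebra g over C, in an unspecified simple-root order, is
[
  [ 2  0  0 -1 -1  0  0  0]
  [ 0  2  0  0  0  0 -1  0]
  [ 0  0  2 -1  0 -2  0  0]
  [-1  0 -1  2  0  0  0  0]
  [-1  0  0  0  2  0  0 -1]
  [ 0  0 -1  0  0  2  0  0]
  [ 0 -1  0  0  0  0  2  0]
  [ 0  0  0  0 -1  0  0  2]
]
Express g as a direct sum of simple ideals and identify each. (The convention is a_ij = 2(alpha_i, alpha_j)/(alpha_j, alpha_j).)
The diagram associated to this matrix has two connected components: the simple roots {alpha_2, alpha_7} form a chain of 2 nodes with single edges (A_2), and {alpha_1, alpha_3, alpha_4, alpha_5, alpha_6, alpha_8} form a chain of 6 nodes with a double edge at one end; the terminal node there is the unique short simple root (B_6). A semisimple Lie algebra decomposes uniquely as the direct sum of simple ideals, one per connected component of its Dynkin diagram, so g ≅ A_2 ⊕ B_6 (dimension 8 + 78 = 86).

type A_2 ⊕ type B_6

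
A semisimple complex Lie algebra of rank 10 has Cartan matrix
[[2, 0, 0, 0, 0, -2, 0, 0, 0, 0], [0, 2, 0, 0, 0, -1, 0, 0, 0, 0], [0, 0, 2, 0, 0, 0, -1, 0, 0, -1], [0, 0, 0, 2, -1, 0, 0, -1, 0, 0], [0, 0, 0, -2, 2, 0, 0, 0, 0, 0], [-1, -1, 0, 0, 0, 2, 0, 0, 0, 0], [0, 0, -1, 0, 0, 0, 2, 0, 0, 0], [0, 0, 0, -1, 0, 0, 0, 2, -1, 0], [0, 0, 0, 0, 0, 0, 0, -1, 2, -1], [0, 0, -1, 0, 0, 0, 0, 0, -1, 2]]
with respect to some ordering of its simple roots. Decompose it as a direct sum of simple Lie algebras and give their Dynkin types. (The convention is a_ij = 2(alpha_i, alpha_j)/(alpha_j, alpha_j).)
C3 + C7

The diagram associated to this matrix has two connected components: the simple roots {alpha_1, alpha_2, alpha_6} form a chain of 3 nodes with a double edge at one end; the terminal node there is the unique long simple root (C_3), and {alpha_3, alpha_4, alpha_5, alpha_7, alpha_8, alpha_9, alpha_10} form a chain of 7 nodes with a double edge at one end; the terminal node there is the unique long simple root (C_7). A semisimple Lie algebra decomposes uniquely as the direct sum of simple ideals, one per connected component of its Dynkin diagram, so g ≅ C_3 ⊕ C_7 (dimension 21 + 105 = 126).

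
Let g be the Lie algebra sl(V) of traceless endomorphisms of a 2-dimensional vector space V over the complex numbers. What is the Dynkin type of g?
This is sl(2), which has dimension 2^2 - 1 = 3 and rank 2 - 1 = 1 (a Cartan subalgebra is the diagonal traceless matrices). In the classification of classical Lie algebras, the special linear algebra sl(n+1) has type A_n; here n = 1, so the Dynkin diagram is a chain of 1 nodes with single edges (A_1). Hence the type is A_1.

A1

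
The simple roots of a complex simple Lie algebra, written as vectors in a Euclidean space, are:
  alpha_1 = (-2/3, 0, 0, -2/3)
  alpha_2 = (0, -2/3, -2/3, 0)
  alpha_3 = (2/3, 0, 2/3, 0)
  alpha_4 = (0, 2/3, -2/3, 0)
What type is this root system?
Compute the Cartan integers a_ij = 2(alpha_i, alpha_j)/(alpha_j, alpha_j); the resulting 4x4 Cartan matrix is
[[2, 0, -1, 0], [0, 2, -1, 0], [-1, -1, 2, -1], [0, 0, -1, 2]].
All simple roots have the same length, so the diagram is simply laced. The associated Dynkin diagram is a chain of 2 nodes with a fork of two nodes at one end (D_4), so the type is D_4 (the algebra so(8)).

D_4 (so(8))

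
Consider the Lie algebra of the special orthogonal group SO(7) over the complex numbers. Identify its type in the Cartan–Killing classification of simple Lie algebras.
B_3 (so(7))

This is so(7) with 7 odd, which has dimension 7(7-1)/2 = 21 and rank (7-1)/2 = 3. In the classification of classical Lie algebras, the orthogonal algebra so(2n+1) in an odd number of variables has type B_n; here n = 3, so the Dynkin diagram is a chain of 3 nodes with a double edge at one end; the terminal node there is the unique short simple root (B_3). Hence the type is B_3.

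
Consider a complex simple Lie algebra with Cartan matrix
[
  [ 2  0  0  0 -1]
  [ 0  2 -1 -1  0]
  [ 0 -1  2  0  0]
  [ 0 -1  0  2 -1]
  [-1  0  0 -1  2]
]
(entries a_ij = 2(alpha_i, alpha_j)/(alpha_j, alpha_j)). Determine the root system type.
The matrix has rank 5 with 2's on the diagonal. Reading the off-diagonal entries as Dynkin edges (a single edge where a_ij = a_ji = -1; a double or triple edge where a_ij * a_ji = 2 or 3), the diagram is a chain of 5 nodes with single edges (A_5). One simple-root ordering that puts it in standard form is (alpha_1, alpha_5, alpha_4, alpha_2, alpha_3). So the algebra is type A_5, i.e. sl(6).

A_5 (sl(6))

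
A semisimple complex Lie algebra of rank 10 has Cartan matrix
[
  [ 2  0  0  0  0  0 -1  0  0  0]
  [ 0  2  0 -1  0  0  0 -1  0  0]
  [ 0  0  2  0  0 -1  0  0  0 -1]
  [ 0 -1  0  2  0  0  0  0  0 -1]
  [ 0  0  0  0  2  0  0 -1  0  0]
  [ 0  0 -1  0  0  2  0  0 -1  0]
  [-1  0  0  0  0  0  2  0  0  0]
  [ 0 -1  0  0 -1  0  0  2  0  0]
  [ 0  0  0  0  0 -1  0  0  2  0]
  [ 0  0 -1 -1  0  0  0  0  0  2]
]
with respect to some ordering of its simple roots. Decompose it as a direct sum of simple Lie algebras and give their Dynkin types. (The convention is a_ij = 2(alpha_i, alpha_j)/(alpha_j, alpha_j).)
A_2 (sl(3)) ⊕ A_8 (sl(9))

The diagram associated to this matrix has two connected components: the simple roots {alpha_1, alpha_7} form a chain of 2 nodes with single edges (A_2), and {alpha_2, alpha_3, alpha_4, alpha_5, alpha_6, alpha_8, alpha_9, alpha_10} form a chain of 8 nodes with single edges (A_8). A semisimple Lie algebra decomposes uniquely as the direct sum of simple ideals, one per connected component of its Dynkin diagram, so g ≅ A_2 ⊕ A_8 (dimension 8 + 80 = 88).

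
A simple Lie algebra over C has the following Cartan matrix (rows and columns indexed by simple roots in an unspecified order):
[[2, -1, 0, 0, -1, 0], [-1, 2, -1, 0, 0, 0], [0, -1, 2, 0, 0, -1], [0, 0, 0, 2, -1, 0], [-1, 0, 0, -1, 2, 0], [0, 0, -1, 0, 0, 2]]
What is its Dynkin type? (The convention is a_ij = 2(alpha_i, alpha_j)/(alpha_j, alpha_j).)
type A_6

The matrix has rank 6 with 2's on the diagonal. Reading the off-diagonal entries as Dynkin edges (a single edge where a_ij = a_ji = -1; a double or triple edge where a_ij * a_ji = 2 or 3), the diagram is a chain of 6 nodes with single edges (A_6). One simple-root ordering that puts it in standard form is (alpha_4, alpha_5, alpha_1, alpha_2, alpha_3, alpha_6). So the algebra is type A_6, i.e. sl(7).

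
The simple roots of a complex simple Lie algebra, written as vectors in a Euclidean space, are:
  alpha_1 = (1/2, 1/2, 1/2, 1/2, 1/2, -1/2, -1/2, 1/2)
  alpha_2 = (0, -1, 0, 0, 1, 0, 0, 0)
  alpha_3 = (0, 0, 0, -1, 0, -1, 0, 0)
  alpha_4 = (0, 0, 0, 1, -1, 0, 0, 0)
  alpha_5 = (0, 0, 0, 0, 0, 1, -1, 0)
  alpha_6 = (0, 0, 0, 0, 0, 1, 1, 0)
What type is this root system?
Compute the Cartan integers a_ij = 2(alpha_i, alpha_j)/(alpha_j, alpha_j); the resulting 6x6 Cartan matrix is
[[2, 0, 0, 0, 0, -1], [0, 2, 0, -1, 0, 0], [0, 0, 2, -1, -1, -1], [0, -1, -1, 2, 0, 0], [0, 0, -1, 0, 2, 0], [-1, 0, -1, 0, 0, 2]].
All simple roots have the same length, so the diagram is simply laced. The associated Dynkin diagram is a chain of 5 nodes with one extra node attached to the third node from one end (E_6), so the type is E_6.

E_6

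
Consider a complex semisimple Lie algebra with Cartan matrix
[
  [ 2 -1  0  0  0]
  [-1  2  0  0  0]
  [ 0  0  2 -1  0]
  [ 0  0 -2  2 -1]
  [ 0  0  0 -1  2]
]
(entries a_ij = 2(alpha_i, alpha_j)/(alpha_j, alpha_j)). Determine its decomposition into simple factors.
A2 + B3

The diagram associated to this matrix has two connected components: the simple roots {alpha_1, alpha_2} form a chain of 2 nodes with single edges (A_2), and {alpha_3, alpha_4, alpha_5} form a chain of 3 nodes with a double edge at one end; the terminal node there is the unique short simple root (B_3). A semisimple Lie algebra decomposes uniquely as the direct sum of simple ideals, one per connected component of its Dynkin diagram, so g ≅ A_2 ⊕ B_3 (dimension 8 + 21 = 29).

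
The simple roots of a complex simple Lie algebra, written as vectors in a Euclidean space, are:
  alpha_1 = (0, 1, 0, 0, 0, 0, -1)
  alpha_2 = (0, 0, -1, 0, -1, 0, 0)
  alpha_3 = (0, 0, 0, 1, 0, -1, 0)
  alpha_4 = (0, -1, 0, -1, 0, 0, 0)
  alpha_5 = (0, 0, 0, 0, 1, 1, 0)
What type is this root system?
Compute the Cartan integers a_ij = 2(alpha_i, alpha_j)/(alpha_j, alpha_j); the resulting 5x5 Cartan matrix is
[[2, 0, 0, -1, 0], [0, 2, 0, 0, -1], [0, 0, 2, -1, -1], [-1, 0, -1, 2, 0], [0, -1, -1, 0, 2]].
All simple roots have the same length, so the diagram is simply laced. The associated Dynkin diagram is a chain of 5 nodes with single edges (A_5), so the type is A_5 (the algebra sl(6)).

A5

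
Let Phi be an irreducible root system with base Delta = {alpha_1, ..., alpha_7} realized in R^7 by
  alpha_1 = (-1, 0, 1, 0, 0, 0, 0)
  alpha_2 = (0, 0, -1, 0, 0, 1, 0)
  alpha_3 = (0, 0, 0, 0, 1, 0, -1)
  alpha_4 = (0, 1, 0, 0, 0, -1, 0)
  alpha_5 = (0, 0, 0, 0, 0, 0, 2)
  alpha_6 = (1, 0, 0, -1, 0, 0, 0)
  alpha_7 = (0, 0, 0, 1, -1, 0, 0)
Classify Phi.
Compute the Cartan integers a_ij = 2(alpha_i, alpha_j)/(alpha_j, alpha_j); the resulting 7x7 Cartan matrix is
[[2, -1, 0, 0, 0, -1, 0], [-1, 2, 0, -1, 0, 0, 0], [0, 0, 2, 0, -1, 0, -1], [0, -1, 0, 2, 0, 0, 0], [0, 0, -2, 0, 2, 0, 0], [-1, 0, 0, 0, 0, 2, -1], [0, 0, -1, 0, 0, -1, 2]].
The roots have two lengths (squared-length ratio 2:1); the short ones are alpha_{1,2,3,4,6,7}. The associated Dynkin diagram is a chain of 7 nodes with a double edge at one end; the terminal node there is the unique long simple root (C_7), so the type is C_7 (the algebra sp(14)).

type C_7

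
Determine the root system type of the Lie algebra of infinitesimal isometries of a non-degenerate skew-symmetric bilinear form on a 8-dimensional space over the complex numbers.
type C_4

This is sp(8), which has dimension 8(8+1)/2 = 36 and rank 8/2 = 4. In the classification of classical Lie algebras, the symplectic algebra sp(2n) has type C_n; here n = 4, so the Dynkin diagram is a chain of 4 nodes with a double edge at one end; the terminal node there is the unique long simple root (C_4). Hence the type is C_4.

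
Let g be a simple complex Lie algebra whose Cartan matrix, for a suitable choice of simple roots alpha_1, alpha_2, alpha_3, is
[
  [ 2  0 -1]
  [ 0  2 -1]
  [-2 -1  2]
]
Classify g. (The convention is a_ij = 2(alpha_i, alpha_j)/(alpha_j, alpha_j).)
The matrix has rank 3 with 2's on the diagonal. Reading the off-diagonal entries as Dynkin edges (a single edge where a_ij = a_ji = -1; a double or triple edge where a_ij * a_ji = 2 or 3), the diagram is a chain of 3 nodes with a double edge at one end; the terminal node there is the unique short simple root (B_3). One simple-root ordering that puts it in standard form is (alpha_2, alpha_3, alpha_1). So the algebra is type B_3, i.e. so(7).

B3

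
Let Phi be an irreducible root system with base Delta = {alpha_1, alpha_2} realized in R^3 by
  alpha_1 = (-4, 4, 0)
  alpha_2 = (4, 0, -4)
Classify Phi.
Compute the Cartan integers a_ij = 2(alpha_i, alpha_j)/(alpha_j, alpha_j); the resulting 2x2 Cartan matrix is
[[2, -1], [-1, 2]].
All simple roots have the same length, so the diagram is simply laced. The associated Dynkin diagram is a chain of 2 nodes with single edges (A_2), so the type is A_2 (the algebra sl(3)).

A2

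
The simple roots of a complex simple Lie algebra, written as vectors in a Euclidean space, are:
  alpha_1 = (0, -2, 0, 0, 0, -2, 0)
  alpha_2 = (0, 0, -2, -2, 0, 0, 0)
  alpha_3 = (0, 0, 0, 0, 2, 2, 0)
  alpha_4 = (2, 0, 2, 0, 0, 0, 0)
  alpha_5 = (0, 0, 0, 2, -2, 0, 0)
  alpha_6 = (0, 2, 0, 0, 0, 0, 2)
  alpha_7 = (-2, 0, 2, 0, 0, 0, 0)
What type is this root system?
Compute the Cartan integers a_ij = 2(alpha_i, alpha_j)/(alpha_j, alpha_j); the resulting 7x7 Cartan matrix is
[[2, 0, -1, 0, 0, -1, 0], [0, 2, 0, -1, -1, 0, -1], [-1, 0, 2, 0, -1, 0, 0], [0, -1, 0, 2, 0, 0, 0], [0, -1, -1, 0, 2, 0, 0], [-1, 0, 0, 0, 0, 2, 0], [0, -1, 0, 0, 0, 0, 2]].
All simple roots have the same length, so the diagram is simply laced. The associated Dynkin diagram is a chain of 5 nodes with a fork of two nodes at one end (D_7), so the type is D_7 (the algebra so(14)).

D_7 (so(14))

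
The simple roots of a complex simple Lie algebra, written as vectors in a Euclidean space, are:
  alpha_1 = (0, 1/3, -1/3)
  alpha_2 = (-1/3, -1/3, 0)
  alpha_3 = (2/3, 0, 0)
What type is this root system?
Compute the Cartan integers a_ij = 2(alpha_i, alpha_j)/(alpha_j, alpha_j); the resulting 3x3 Cartan matrix is
[[2, -1, 0], [-1, 2, -1], [0, -2, 2]].
The roots have two lengths (squared-length ratio 2:1); the short ones are alpha_{1,2}. The associated Dynkin diagram is a chain of 3 nodes with a double edge at one end; the terminal node there is the unique long simple root (C_3), so the type is C_3 (the algebra sp(6)).

C_3 (sp(6))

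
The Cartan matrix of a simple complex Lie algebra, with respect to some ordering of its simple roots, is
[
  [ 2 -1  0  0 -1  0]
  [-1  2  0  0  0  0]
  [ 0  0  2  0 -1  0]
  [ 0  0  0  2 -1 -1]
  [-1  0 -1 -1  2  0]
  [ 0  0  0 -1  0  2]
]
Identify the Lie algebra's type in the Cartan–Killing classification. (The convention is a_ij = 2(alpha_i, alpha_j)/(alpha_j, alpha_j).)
E6

The matrix has rank 6 with 2's on the diagonal. Reading the off-diagonal entries as Dynkin edges (a single edge where a_ij = a_ji = -1; a double or triple edge where a_ij * a_ji = 2 or 3), the diagram is a chain of 5 nodes with one extra node attached to the third node from one end (E_6). One simple-root ordering that puts it in standard form is (alpha_2, alpha_3, alpha_1, alpha_5, alpha_4, alpha_6). So the algebra is type E_6.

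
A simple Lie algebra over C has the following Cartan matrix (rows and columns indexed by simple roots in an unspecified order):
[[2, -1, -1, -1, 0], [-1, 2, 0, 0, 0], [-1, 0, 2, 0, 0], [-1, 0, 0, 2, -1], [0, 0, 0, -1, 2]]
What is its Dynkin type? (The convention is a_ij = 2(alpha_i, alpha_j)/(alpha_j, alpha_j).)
D_5

The matrix has rank 5 with 2's on the diagonal. Reading the off-diagonal entries as Dynkin edges (a single edge where a_ij = a_ji = -1; a double or triple edge where a_ij * a_ji = 2 or 3), the diagram is a chain of 3 nodes with a fork of two nodes at one end (D_5). One simple-root ordering that puts it in standard form is (alpha_5, alpha_4, alpha_1, alpha_2, alpha_3). So the algebra is type D_5, i.e. so(10).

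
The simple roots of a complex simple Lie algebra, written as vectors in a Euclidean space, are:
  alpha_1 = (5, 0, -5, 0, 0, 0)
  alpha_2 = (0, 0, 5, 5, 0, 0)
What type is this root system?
type A_2

Compute the Cartan integers a_ij = 2(alpha_i, alpha_j)/(alpha_j, alpha_j); the resulting 2x2 Cartan matrix is
[[2, -1], [-1, 2]].
All simple roots have the same length, so the diagram is simply laced. The associated Dynkin diagram is a chain of 2 nodes with single edges (A_2), so the type is A_2 (the algebra sl(3)).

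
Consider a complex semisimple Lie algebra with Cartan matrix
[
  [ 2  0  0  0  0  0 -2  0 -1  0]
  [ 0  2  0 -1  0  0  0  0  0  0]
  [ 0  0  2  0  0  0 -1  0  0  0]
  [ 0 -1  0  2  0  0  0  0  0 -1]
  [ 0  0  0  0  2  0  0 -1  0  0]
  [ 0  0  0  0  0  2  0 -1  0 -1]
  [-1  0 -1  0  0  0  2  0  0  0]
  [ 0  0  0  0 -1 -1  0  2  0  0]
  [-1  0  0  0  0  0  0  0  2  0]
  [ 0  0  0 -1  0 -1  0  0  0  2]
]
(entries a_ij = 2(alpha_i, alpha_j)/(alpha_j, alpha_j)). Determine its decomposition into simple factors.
The diagram associated to this matrix has two connected components: the simple roots {alpha_2, alpha_4, alpha_5, alpha_6, alpha_8, alpha_10} form a chain of 6 nodes with single edges (A_6), and {alpha_1, alpha_3, alpha_7, alpha_9} form a chain of 4 nodes with a double edge between the middle two (F_4). A semisimple Lie algebra decomposes uniquely as the direct sum of simple ideals, one per connected component of its Dynkin diagram, so g ≅ A_6 ⊕ F_4 (dimension 48 + 52 = 100).

A_6 ⊕ F_4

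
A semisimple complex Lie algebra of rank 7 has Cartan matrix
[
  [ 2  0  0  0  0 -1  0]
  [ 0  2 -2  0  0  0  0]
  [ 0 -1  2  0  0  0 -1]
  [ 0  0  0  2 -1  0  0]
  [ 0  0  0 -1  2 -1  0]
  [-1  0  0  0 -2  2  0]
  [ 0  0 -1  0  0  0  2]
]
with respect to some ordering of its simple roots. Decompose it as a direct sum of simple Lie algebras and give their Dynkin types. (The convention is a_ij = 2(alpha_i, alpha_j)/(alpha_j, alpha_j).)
The diagram associated to this matrix has two connected components: the simple roots {alpha_2, alpha_3, alpha_7} form a chain of 3 nodes with a double edge at one end; the terminal node there is the unique long simple root (C_3), and {alpha_1, alpha_4, alpha_5, alpha_6} form a chain of 4 nodes with a double edge between the middle two (F_4). A semisimple Lie algebra decomposes uniquely as the direct sum of simple ideals, one per connected component of its Dynkin diagram, so g ≅ C_3 ⊕ F_4 (dimension 21 + 52 = 73).

type C_3 ⊕ type F_4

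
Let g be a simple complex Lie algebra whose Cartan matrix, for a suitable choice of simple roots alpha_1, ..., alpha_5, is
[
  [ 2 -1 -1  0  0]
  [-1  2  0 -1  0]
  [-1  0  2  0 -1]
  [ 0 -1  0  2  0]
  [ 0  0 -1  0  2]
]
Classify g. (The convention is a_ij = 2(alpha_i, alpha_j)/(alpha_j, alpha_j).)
The matrix has rank 5 with 2's on the diagonal. Reading the off-diagonal entries as Dynkin edges (a single edge where a_ij = a_ji = -1; a double or triple edge where a_ij * a_ji = 2 or 3), the diagram is a chain of 5 nodes with single edges (A_5). One simple-root ordering that puts it in standard form is (alpha_5, alpha_3, alpha_1, alpha_2, alpha_4). So the algebra is type A_5, i.e. sl(6).

A5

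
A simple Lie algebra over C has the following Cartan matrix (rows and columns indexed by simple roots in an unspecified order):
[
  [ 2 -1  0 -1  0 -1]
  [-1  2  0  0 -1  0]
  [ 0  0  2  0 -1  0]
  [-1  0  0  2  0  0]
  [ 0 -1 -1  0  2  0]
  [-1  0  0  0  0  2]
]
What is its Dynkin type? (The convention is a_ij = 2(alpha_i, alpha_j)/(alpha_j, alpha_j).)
The matrix has rank 6 with 2's on the diagonal. Reading the off-diagonal entries as Dynkin edges (a single edge where a_ij = a_ji = -1; a double or triple edge where a_ij * a_ji = 2 or 3), the diagram is a chain of 4 nodes with a fork of two nodes at one end (D_6). One simple-root ordering that puts it in standard form is (alpha_3, alpha_5, alpha_2, alpha_1, alpha_4, alpha_6). So the algebra is type D_6, i.e. so(12).

D_6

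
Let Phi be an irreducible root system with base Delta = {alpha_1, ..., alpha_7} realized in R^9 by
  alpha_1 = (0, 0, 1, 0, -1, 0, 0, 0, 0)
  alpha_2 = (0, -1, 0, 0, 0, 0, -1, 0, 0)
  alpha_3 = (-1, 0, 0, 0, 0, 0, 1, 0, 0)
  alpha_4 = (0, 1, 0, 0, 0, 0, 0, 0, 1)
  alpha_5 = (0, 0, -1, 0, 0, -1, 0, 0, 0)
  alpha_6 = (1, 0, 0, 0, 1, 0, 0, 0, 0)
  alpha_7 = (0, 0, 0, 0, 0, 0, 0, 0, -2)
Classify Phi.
C_7 (sp(14))

Compute the Cartan integers a_ij = 2(alpha_i, alpha_j)/(alpha_j, alpha_j); the resulting 7x7 Cartan matrix is
[[2, 0, 0, 0, -1, -1, 0], [0, 2, -1, -1, 0, 0, 0], [0, -1, 2, 0, 0, -1, 0], [0, -1, 0, 2, 0, 0, -1], [-1, 0, 0, 0, 2, 0, 0], [-1, 0, -1, 0, 0, 2, 0], [0, 0, 0, -2, 0, 0, 2]].
The roots have two lengths (squared-length ratio 2:1); the short ones are alpha_{1,2,3,4,5,6}. The associated Dynkin diagram is a chain of 7 nodes with a double edge at one end; the terminal node there is the unique long simple root (C_7), so the type is C_7 (the algebra sp(14)).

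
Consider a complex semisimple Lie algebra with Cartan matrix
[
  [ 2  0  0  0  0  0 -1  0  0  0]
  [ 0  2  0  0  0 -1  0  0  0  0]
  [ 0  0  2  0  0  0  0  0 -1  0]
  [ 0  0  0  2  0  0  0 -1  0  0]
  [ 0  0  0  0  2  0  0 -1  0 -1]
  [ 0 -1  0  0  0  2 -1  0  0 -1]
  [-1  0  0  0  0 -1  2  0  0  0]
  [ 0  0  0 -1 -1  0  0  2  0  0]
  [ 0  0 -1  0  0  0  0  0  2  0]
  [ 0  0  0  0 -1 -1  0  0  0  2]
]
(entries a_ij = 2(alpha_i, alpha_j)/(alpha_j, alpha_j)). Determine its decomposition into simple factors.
The diagram associated to this matrix has two connected components: the simple roots {alpha_3, alpha_9} form a chain of 2 nodes with single edges (A_2), and {alpha_1, alpha_2, alpha_4, alpha_5, alpha_6, alpha_7, alpha_8, alpha_10} form a chain of 7 nodes with one extra node attached to the third node from one end (E_8). A semisimple Lie algebra decomposes uniquely as the direct sum of simple ideals, one per connected component of its Dynkin diagram, so g ≅ A_2 ⊕ E_8 (dimension 8 + 248 = 256).

type A_2 ⊕ type E_8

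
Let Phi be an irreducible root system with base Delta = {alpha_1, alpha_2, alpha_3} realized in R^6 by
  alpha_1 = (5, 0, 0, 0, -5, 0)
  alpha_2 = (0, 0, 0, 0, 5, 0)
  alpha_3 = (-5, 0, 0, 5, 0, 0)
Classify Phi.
type B_3

Compute the Cartan integers a_ij = 2(alpha_i, alpha_j)/(alpha_j, alpha_j); the resulting 3x3 Cartan matrix is
[[2, -2, -1], [-1, 2, 0], [-1, 0, 2]].
The roots have two lengths (squared-length ratio 2:1); the short ones are alpha_{2}. The associated Dynkin diagram is a chain of 3 nodes with a double edge at one end; the terminal node there is the unique short simple root (B_3), so the type is B_3 (the algebra so(7)).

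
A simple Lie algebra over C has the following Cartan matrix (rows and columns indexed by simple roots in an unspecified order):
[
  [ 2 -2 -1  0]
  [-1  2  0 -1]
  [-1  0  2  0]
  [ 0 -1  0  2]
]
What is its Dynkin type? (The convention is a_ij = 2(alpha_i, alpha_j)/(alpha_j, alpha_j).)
The matrix has rank 4 with 2's on the diagonal. Reading the off-diagonal entries as Dynkin edges (a single edge where a_ij = a_ji = -1; a double or triple edge where a_ij * a_ji = 2 or 3), the diagram is a chain of 4 nodes with a double edge between the middle two (F_4). One simple-root ordering that puts it in standard form is (alpha_3, alpha_1, alpha_2, alpha_4). So the algebra is type F_4.

F_4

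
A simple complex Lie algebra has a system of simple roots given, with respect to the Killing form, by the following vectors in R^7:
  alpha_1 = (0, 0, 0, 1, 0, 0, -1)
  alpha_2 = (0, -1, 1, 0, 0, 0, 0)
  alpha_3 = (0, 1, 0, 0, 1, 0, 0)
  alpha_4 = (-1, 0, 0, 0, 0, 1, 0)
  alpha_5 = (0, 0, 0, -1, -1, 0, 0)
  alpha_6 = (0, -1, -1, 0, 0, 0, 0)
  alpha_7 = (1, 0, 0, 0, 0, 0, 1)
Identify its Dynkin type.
Compute the Cartan integers a_ij = 2(alpha_i, alpha_j)/(alpha_j, alpha_j); the resulting 7x7 Cartan matrix is
[[2, 0, 0, 0, -1, 0, -1], [0, 2, -1, 0, 0, 0, 0], [0, -1, 2, 0, -1, -1, 0], [0, 0, 0, 2, 0, 0, -1], [-1, 0, -1, 0, 2, 0, 0], [0, 0, -1, 0, 0, 2, 0], [-1, 0, 0, -1, 0, 0, 2]].
All simple roots have the same length, so the diagram is simply laced. The associated Dynkin diagram is a chain of 5 nodes with a fork of two nodes at one end (D_7), so the type is D_7 (the algebra so(14)).

D_7 (so(14))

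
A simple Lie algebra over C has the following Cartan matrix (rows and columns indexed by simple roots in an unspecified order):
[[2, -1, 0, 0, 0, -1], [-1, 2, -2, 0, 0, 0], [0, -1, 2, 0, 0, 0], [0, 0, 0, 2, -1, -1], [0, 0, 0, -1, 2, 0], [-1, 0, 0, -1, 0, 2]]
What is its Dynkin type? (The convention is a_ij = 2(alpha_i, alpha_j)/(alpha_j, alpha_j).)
The matrix has rank 6 with 2's on the diagonal. Reading the off-diagonal entries as Dynkin edges (a single edge where a_ij = a_ji = -1; a double or triple edge where a_ij * a_ji = 2 or 3), the diagram is a chain of 6 nodes with a double edge at one end; the terminal node there is the unique short simple root (B_6). One simple-root ordering that puts it in standard form is (alpha_5, alpha_4, alpha_6, alpha_1, alpha_2, alpha_3). So the algebra is type B_6, i.e. so(13).

B6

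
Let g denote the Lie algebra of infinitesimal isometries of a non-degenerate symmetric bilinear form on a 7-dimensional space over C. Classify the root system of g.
B3

This is so(7) with 7 odd, which has dimension 7(7-1)/2 = 21 and rank (7-1)/2 = 3. In the classification of classical Lie algebras, the orthogonal algebra so(2n+1) in an odd number of variables has type B_n; here n = 3, so the Dynkin diagram is a chain of 3 nodes with a double edge at one end; the terminal node there is the unique short simple root (B_3). Hence the type is B_3.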